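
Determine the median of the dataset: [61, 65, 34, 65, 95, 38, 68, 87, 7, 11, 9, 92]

63

Step 1: Sort the data in ascending order: [7, 9, 11, 34, 38, 61, 65, 65, 68, 87, 92, 95]
Step 2: The number of values is n = 12.
Step 3: Since n is even, the median is the average of positions 6 and 7:
  Median = (61 + 65) / 2 = 63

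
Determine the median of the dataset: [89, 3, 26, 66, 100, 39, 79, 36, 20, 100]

52.5

Step 1: Sort the data in ascending order: [3, 20, 26, 36, 39, 66, 79, 89, 100, 100]
Step 2: The number of values is n = 10.
Step 3: Since n is even, the median is the average of positions 5 and 6:
  Median = (39 + 66) / 2 = 52.5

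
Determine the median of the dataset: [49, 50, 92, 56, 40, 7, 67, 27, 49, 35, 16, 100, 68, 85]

49.5

Step 1: Sort the data in ascending order: [7, 16, 27, 35, 40, 49, 49, 50, 56, 67, 68, 85, 92, 100]
Step 2: The number of values is n = 14.
Step 3: Since n is even, the median is the average of positions 7 and 8:
  Median = (49 + 50) / 2 = 49.5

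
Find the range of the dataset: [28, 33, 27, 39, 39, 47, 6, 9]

41

Step 1: Identify the maximum value: max = 47
Step 2: Identify the minimum value: min = 6
Step 3: Range = max - min = 47 - 6 = 41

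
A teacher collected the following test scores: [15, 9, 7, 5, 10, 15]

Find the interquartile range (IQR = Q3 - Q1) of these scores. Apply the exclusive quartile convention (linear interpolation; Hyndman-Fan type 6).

8.5

Step 1: Sort the data: [5, 7, 9, 10, 15, 15]
Step 2: n = 6
Step 3: Using the exclusive quartile method:
  Q1 = 6.5
  Q2 (median) = 9.5
  Q3 = 15
  IQR = Q3 - Q1 = 15 - 6.5 = 8.5
Step 4: IQR = 8.5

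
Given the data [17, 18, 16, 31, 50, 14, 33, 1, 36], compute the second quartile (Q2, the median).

18

Step 1: Sort the data: [1, 14, 16, 17, 18, 31, 33, 36, 50]
Step 2: n = 9
Step 3: Q2 is the median. Since n is odd, it is the middle value at position 5: 18
Step 4: Q2 = 18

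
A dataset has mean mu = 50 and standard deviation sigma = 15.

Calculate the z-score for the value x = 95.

3

Step 1: Recall the z-score formula: z = (x - mu) / sigma
Step 2: Substitute values: z = (95 - 50) / 15
Step 3: z = 45 / 15 = 3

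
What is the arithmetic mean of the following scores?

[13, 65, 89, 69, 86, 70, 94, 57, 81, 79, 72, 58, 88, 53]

69.5714

Step 1: Sum all values: 13 + 65 + 89 + 69 + 86 + 70 + 94 + 57 + 81 + 79 + 72 + 58 + 88 + 53 = 974
Step 2: Count the number of values: n = 14
Step 3: Mean = sum / n = 974 / 14 = 69.5714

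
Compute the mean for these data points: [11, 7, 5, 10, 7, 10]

8.3333

Step 1: Sum all values: 11 + 7 + 5 + 10 + 7 + 10 = 50
Step 2: Count the number of values: n = 6
Step 3: Mean = sum / n = 50 / 6 = 8.3333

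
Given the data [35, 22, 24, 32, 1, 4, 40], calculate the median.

24

Step 1: Sort the data in ascending order: [1, 4, 22, 24, 32, 35, 40]
Step 2: The number of values is n = 7.
Step 3: Since n is odd, the median is the middle value at position 4: 24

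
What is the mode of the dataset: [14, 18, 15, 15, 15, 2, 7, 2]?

15

Step 1: Count the frequency of each value:
  2: appears 2 time(s)
  7: appears 1 time(s)
  14: appears 1 time(s)
  15: appears 3 time(s)
  18: appears 1 time(s)
Step 2: The value 15 appears most frequently (3 times).
Step 3: Mode = 15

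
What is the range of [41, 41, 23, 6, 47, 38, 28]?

41

Step 1: Identify the maximum value: max = 47
Step 2: Identify the minimum value: min = 6
Step 3: Range = max - min = 47 - 6 = 41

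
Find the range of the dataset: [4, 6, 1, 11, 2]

10

Step 1: Identify the maximum value: max = 11
Step 2: Identify the minimum value: min = 1
Step 3: Range = max - min = 11 - 1 = 10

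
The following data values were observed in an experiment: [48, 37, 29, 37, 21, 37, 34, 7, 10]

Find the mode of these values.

37

Step 1: Count the frequency of each value:
  7: appears 1 time(s)
  10: appears 1 time(s)
  21: appears 1 time(s)
  29: appears 1 time(s)
  34: appears 1 time(s)
  37: appears 3 time(s)
  48: appears 1 time(s)
Step 2: The value 37 appears most frequently (3 times).
Step 3: Mode = 37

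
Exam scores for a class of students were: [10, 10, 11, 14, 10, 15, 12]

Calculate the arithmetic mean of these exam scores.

11.7143

Step 1: Sum all values: 10 + 10 + 11 + 14 + 10 + 15 + 12 = 82
Step 2: Count the number of values: n = 7
Step 3: Mean = sum / n = 82 / 7 = 11.7143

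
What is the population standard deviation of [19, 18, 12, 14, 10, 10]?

3.5785

Step 1: Compute the mean: 13.8333
Step 2: Sum of squared deviations from the mean: 76.8333
Step 3: Population variance = 76.8333 / 6 = 12.8056
Step 4: Standard deviation = sqrt(12.8056) = 3.5785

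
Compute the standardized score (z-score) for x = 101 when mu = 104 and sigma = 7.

-0.4286

Step 1: Recall the z-score formula: z = (x - mu) / sigma
Step 2: Substitute values: z = (101 - 104) / 7
Step 3: z = -3 / 7 = -0.4286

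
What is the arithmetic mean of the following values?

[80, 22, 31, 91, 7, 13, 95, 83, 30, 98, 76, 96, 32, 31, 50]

55.6667

Step 1: Sum all values: 80 + 22 + 31 + 91 + 7 + 13 + 95 + 83 + 30 + 98 + 76 + 96 + 32 + 31 + 50 = 835
Step 2: Count the number of values: n = 15
Step 3: Mean = sum / n = 835 / 15 = 55.6667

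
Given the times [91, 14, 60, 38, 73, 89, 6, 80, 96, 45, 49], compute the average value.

58.2727

Step 1: Sum all values: 91 + 14 + 60 + 38 + 73 + 89 + 6 + 80 + 96 + 45 + 49 = 641
Step 2: Count the number of values: n = 11
Step 3: Mean = sum / n = 641 / 11 = 58.2727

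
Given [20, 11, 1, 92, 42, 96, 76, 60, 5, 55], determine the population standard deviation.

33.787

Step 1: Compute the mean: 45.8
Step 2: Sum of squared deviations from the mean: 11415.6
Step 3: Population variance = 11415.6 / 10 = 1141.56
Step 4: Standard deviation = sqrt(1141.56) = 33.787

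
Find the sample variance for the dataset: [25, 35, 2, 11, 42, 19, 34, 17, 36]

176.7778

Step 1: Compute the mean: (25 + 35 + 2 + 11 + 42 + 19 + 34 + 17 + 36) / 9 = 24.5556
Step 2: Compute squared deviations from the mean:
  (25 - 24.5556)^2 = 0.1975
  (35 - 24.5556)^2 = 109.0864
  (2 - 24.5556)^2 = 508.7531
  (11 - 24.5556)^2 = 183.7531
  (42 - 24.5556)^2 = 304.3086
  (19 - 24.5556)^2 = 30.8642
  (34 - 24.5556)^2 = 89.1975
  (17 - 24.5556)^2 = 57.0864
  (36 - 24.5556)^2 = 130.9753
Step 3: Sum of squared deviations = 1414.2222
Step 4: Sample variance = 1414.2222 / 8 = 176.7778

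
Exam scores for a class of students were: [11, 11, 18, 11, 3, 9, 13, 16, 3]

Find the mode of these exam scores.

11

Step 1: Count the frequency of each value:
  3: appears 2 time(s)
  9: appears 1 time(s)
  11: appears 3 time(s)
  13: appears 1 time(s)
  16: appears 1 time(s)
  18: appears 1 time(s)
Step 2: The value 11 appears most frequently (3 times).
Step 3: Mode = 11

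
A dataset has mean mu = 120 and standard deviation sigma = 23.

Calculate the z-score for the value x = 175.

2.3913

Step 1: Recall the z-score formula: z = (x - mu) / sigma
Step 2: Substitute values: z = (175 - 120) / 23
Step 3: z = 55 / 23 = 2.3913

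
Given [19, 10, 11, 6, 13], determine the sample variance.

22.7

Step 1: Compute the mean: (19 + 10 + 11 + 6 + 13) / 5 = 11.8
Step 2: Compute squared deviations from the mean:
  (19 - 11.8)^2 = 51.84
  (10 - 11.8)^2 = 3.24
  (11 - 11.8)^2 = 0.64
  (6 - 11.8)^2 = 33.64
  (13 - 11.8)^2 = 1.44
Step 3: Sum of squared deviations = 90.8
Step 4: Sample variance = 90.8 / 4 = 22.7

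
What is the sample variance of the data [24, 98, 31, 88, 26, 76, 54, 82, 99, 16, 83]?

1025.6727

Step 1: Compute the mean: (24 + 98 + 31 + 88 + 26 + 76 + 54 + 82 + 99 + 16 + 83) / 11 = 61.5455
Step 2: Compute squared deviations from the mean:
  (24 - 61.5455)^2 = 1409.6612
  (98 - 61.5455)^2 = 1328.9339
  (31 - 61.5455)^2 = 933.0248
  (88 - 61.5455)^2 = 699.843
  (26 - 61.5455)^2 = 1263.4793
  (76 - 61.5455)^2 = 208.9339
  (54 - 61.5455)^2 = 56.9339
  (82 - 61.5455)^2 = 418.3884
  (99 - 61.5455)^2 = 1402.843
  (16 - 61.5455)^2 = 2074.3884
  (83 - 61.5455)^2 = 460.2975
Step 3: Sum of squared deviations = 10256.7273
Step 4: Sample variance = 10256.7273 / 10 = 1025.6727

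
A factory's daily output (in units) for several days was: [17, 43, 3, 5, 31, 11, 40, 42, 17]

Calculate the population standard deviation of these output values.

15.1054

Step 1: Compute the mean: 23.2222
Step 2: Sum of squared deviations from the mean: 2053.5556
Step 3: Population variance = 2053.5556 / 9 = 228.1728
Step 4: Standard deviation = sqrt(228.1728) = 15.1054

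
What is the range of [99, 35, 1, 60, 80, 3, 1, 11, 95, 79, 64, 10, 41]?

98

Step 1: Identify the maximum value: max = 99
Step 2: Identify the minimum value: min = 1
Step 3: Range = max - min = 99 - 1 = 98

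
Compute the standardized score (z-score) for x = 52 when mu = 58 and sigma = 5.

-1.2

Step 1: Recall the z-score formula: z = (x - mu) / sigma
Step 2: Substitute values: z = (52 - 58) / 5
Step 3: z = -6 / 5 = -1.2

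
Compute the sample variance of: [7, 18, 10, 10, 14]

18.2

Step 1: Compute the mean: (7 + 18 + 10 + 10 + 14) / 5 = 11.8
Step 2: Compute squared deviations from the mean:
  (7 - 11.8)^2 = 23.04
  (18 - 11.8)^2 = 38.44
  (10 - 11.8)^2 = 3.24
  (10 - 11.8)^2 = 3.24
  (14 - 11.8)^2 = 4.84
Step 3: Sum of squared deviations = 72.8
Step 4: Sample variance = 72.8 / 4 = 18.2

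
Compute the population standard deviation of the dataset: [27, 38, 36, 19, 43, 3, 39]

13.1227

Step 1: Compute the mean: 29.2857
Step 2: Sum of squared deviations from the mean: 1205.4286
Step 3: Population variance = 1205.4286 / 7 = 172.2041
Step 4: Standard deviation = sqrt(172.2041) = 13.1227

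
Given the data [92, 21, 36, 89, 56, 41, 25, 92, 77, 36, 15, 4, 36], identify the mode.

36

Step 1: Count the frequency of each value:
  4: appears 1 time(s)
  15: appears 1 time(s)
  21: appears 1 time(s)
  25: appears 1 time(s)
  36: appears 3 time(s)
  41: appears 1 time(s)
  56: appears 1 time(s)
  77: appears 1 time(s)
  89: appears 1 time(s)
  92: appears 2 time(s)
Step 2: The value 36 appears most frequently (3 times).
Step 3: Mode = 36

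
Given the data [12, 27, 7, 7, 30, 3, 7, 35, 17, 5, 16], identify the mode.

7

Step 1: Count the frequency of each value:
  3: appears 1 time(s)
  5: appears 1 time(s)
  7: appears 3 time(s)
  12: appears 1 time(s)
  16: appears 1 time(s)
  17: appears 1 time(s)
  27: appears 1 time(s)
  30: appears 1 time(s)
  35: appears 1 time(s)
Step 2: The value 7 appears most frequently (3 times).
Step 3: Mode = 7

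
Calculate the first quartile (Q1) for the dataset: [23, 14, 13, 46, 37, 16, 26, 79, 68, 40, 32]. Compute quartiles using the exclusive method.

16

Step 1: Sort the data: [13, 14, 16, 23, 26, 32, 37, 40, 46, 68, 79]
Step 2: n = 11
Step 3: Using the exclusive quartile method:
  Q1 = 16
  Q2 (median) = 32
  Q3 = 46
  IQR = Q3 - Q1 = 46 - 16 = 30
Step 4: Q1 = 16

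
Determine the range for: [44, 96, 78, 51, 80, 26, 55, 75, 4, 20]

92

Step 1: Identify the maximum value: max = 96
Step 2: Identify the minimum value: min = 4
Step 3: Range = max - min = 96 - 4 = 92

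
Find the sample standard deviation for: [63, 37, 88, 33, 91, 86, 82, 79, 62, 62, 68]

19.627

Step 1: Compute the mean: 68.2727
Step 2: Sum of squared deviations from the mean: 3852.1818
Step 3: Sample variance = 3852.1818 / 10 = 385.2182
Step 4: Standard deviation = sqrt(385.2182) = 19.627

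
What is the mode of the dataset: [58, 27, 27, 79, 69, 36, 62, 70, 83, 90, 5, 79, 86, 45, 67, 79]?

79

Step 1: Count the frequency of each value:
  5: appears 1 time(s)
  27: appears 2 time(s)
  36: appears 1 time(s)
  45: appears 1 time(s)
  58: appears 1 time(s)
  62: appears 1 time(s)
  67: appears 1 time(s)
  69: appears 1 time(s)
  70: appears 1 time(s)
  79: appears 3 time(s)
  83: appears 1 time(s)
  86: appears 1 time(s)
  90: appears 1 time(s)
Step 2: The value 79 appears most frequently (3 times).
Step 3: Mode = 79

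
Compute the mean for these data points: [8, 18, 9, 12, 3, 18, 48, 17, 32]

18.3333

Step 1: Sum all values: 8 + 18 + 9 + 12 + 3 + 18 + 48 + 17 + 32 = 165
Step 2: Count the number of values: n = 9
Step 3: Mean = sum / n = 165 / 9 = 18.3333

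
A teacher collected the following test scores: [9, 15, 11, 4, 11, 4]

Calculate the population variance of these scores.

15.6667

Step 1: Compute the mean: (9 + 15 + 11 + 4 + 11 + 4) / 6 = 9
Step 2: Compute squared deviations from the mean:
  (9 - 9)^2 = 0
  (15 - 9)^2 = 36
  (11 - 9)^2 = 4
  (4 - 9)^2 = 25
  (11 - 9)^2 = 4
  (4 - 9)^2 = 25
Step 3: Sum of squared deviations = 94
Step 4: Population variance = 94 / 6 = 15.6667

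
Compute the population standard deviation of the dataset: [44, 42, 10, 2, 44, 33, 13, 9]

16.6879

Step 1: Compute the mean: 24.625
Step 2: Sum of squared deviations from the mean: 2227.875
Step 3: Population variance = 2227.875 / 8 = 278.4844
Step 4: Standard deviation = sqrt(278.4844) = 16.6879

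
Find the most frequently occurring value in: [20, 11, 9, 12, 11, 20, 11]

11

Step 1: Count the frequency of each value:
  9: appears 1 time(s)
  11: appears 3 time(s)
  12: appears 1 time(s)
  20: appears 2 time(s)
Step 2: The value 11 appears most frequently (3 times).
Step 3: Mode = 11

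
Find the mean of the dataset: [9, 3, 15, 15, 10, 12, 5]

9.8571

Step 1: Sum all values: 9 + 3 + 15 + 15 + 10 + 12 + 5 = 69
Step 2: Count the number of values: n = 7
Step 3: Mean = sum / n = 69 / 7 = 9.8571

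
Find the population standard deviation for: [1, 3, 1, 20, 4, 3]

6.65

Step 1: Compute the mean: 5.3333
Step 2: Sum of squared deviations from the mean: 265.3333
Step 3: Population variance = 265.3333 / 6 = 44.2222
Step 4: Standard deviation = sqrt(44.2222) = 6.65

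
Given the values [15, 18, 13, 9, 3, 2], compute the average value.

10

Step 1: Sum all values: 15 + 18 + 13 + 9 + 3 + 2 = 60
Step 2: Count the number of values: n = 6
Step 3: Mean = sum / n = 60 / 6 = 10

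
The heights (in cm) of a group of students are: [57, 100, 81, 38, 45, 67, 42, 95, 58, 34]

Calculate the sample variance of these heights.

556.4556

Step 1: Compute the mean: (57 + 100 + 81 + 38 + 45 + 67 + 42 + 95 + 58 + 34) / 10 = 61.7
Step 2: Compute squared deviations from the mean:
  (57 - 61.7)^2 = 22.09
  (100 - 61.7)^2 = 1466.89
  (81 - 61.7)^2 = 372.49
  (38 - 61.7)^2 = 561.69
  (45 - 61.7)^2 = 278.89
  (67 - 61.7)^2 = 28.09
  (42 - 61.7)^2 = 388.09
  (95 - 61.7)^2 = 1108.89
  (58 - 61.7)^2 = 13.69
  (34 - 61.7)^2 = 767.29
Step 3: Sum of squared deviations = 5008.1
Step 4: Sample variance = 5008.1 / 9 = 556.4556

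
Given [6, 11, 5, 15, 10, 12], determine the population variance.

11.8056

Step 1: Compute the mean: (6 + 11 + 5 + 15 + 10 + 12) / 6 = 9.8333
Step 2: Compute squared deviations from the mean:
  (6 - 9.8333)^2 = 14.6944
  (11 - 9.8333)^2 = 1.3611
  (5 - 9.8333)^2 = 23.3611
  (15 - 9.8333)^2 = 26.6944
  (10 - 9.8333)^2 = 0.0278
  (12 - 9.8333)^2 = 4.6944
Step 3: Sum of squared deviations = 70.8333
Step 4: Population variance = 70.8333 / 6 = 11.8056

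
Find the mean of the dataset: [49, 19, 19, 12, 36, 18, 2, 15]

21.25

Step 1: Sum all values: 49 + 19 + 19 + 12 + 36 + 18 + 2 + 15 = 170
Step 2: Count the number of values: n = 8
Step 3: Mean = sum / n = 170 / 8 = 21.25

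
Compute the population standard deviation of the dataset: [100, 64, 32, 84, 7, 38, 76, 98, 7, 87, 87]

33.3025

Step 1: Compute the mean: 61.8182
Step 2: Sum of squared deviations from the mean: 12199.6364
Step 3: Population variance = 12199.6364 / 11 = 1109.0579
Step 4: Standard deviation = sqrt(1109.0579) = 33.3025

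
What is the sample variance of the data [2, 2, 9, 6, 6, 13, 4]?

15.6667

Step 1: Compute the mean: (2 + 2 + 9 + 6 + 6 + 13 + 4) / 7 = 6
Step 2: Compute squared deviations from the mean:
  (2 - 6)^2 = 16
  (2 - 6)^2 = 16
  (9 - 6)^2 = 9
  (6 - 6)^2 = 0
  (6 - 6)^2 = 0
  (13 - 6)^2 = 49
  (4 - 6)^2 = 4
Step 3: Sum of squared deviations = 94
Step 4: Sample variance = 94 / 6 = 15.6667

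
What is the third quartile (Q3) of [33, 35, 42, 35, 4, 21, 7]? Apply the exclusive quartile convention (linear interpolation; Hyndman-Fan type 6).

35

Step 1: Sort the data: [4, 7, 21, 33, 35, 35, 42]
Step 2: n = 7
Step 3: Using the exclusive quartile method:
  Q1 = 7
  Q2 (median) = 33
  Q3 = 35
  IQR = Q3 - Q1 = 35 - 7 = 28
Step 4: Q3 = 35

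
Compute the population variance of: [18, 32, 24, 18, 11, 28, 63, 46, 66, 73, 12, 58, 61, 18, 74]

519.4489

Step 1: Compute the mean: (18 + 32 + 24 + 18 + 11 + 28 + 63 + 46 + 66 + 73 + 12 + 58 + 61 + 18 + 74) / 15 = 40.1333
Step 2: Compute squared deviations from the mean:
  (18 - 40.1333)^2 = 489.8844
  (32 - 40.1333)^2 = 66.1511
  (24 - 40.1333)^2 = 260.2844
  (18 - 40.1333)^2 = 489.8844
  (11 - 40.1333)^2 = 848.7511
  (28 - 40.1333)^2 = 147.2178
  (63 - 40.1333)^2 = 522.8844
  (46 - 40.1333)^2 = 34.4178
  (66 - 40.1333)^2 = 669.0844
  (73 - 40.1333)^2 = 1080.2178
  (12 - 40.1333)^2 = 791.4844
  (58 - 40.1333)^2 = 319.2178
  (61 - 40.1333)^2 = 435.4178
  (18 - 40.1333)^2 = 489.8844
  (74 - 40.1333)^2 = 1146.9511
Step 3: Sum of squared deviations = 7791.7333
Step 4: Population variance = 7791.7333 / 15 = 519.4489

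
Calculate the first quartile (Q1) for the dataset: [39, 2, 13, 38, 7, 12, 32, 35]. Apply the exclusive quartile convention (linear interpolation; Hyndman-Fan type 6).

8.25

Step 1: Sort the data: [2, 7, 12, 13, 32, 35, 38, 39]
Step 2: n = 8
Step 3: Using the exclusive quartile method:
  Q1 = 8.25
  Q2 (median) = 22.5
  Q3 = 37.25
  IQR = Q3 - Q1 = 37.25 - 8.25 = 29
Step 4: Q1 = 8.25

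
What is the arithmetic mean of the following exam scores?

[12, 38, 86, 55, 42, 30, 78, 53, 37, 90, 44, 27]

49.3333

Step 1: Sum all values: 12 + 38 + 86 + 55 + 42 + 30 + 78 + 53 + 37 + 90 + 44 + 27 = 592
Step 2: Count the number of values: n = 12
Step 3: Mean = sum / n = 592 / 12 = 49.3333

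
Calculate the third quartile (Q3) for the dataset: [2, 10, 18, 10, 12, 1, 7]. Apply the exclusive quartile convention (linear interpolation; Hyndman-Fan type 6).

12

Step 1: Sort the data: [1, 2, 7, 10, 10, 12, 18]
Step 2: n = 7
Step 3: Using the exclusive quartile method:
  Q1 = 2
  Q2 (median) = 10
  Q3 = 12
  IQR = Q3 - Q1 = 12 - 2 = 10
Step 4: Q3 = 12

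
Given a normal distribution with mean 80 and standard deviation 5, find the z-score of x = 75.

-1

Step 1: Recall the z-score formula: z = (x - mu) / sigma
Step 2: Substitute values: z = (75 - 80) / 5
Step 3: z = -5 / 5 = -1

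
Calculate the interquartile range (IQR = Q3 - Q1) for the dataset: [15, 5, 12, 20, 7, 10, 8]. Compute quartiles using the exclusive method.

8

Step 1: Sort the data: [5, 7, 8, 10, 12, 15, 20]
Step 2: n = 7
Step 3: Using the exclusive quartile method:
  Q1 = 7
  Q2 (median) = 10
  Q3 = 15
  IQR = Q3 - Q1 = 15 - 7 = 8
Step 4: IQR = 8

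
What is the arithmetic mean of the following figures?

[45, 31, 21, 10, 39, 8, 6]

22.8571

Step 1: Sum all values: 45 + 31 + 21 + 10 + 39 + 8 + 6 = 160
Step 2: Count the number of values: n = 7
Step 3: Mean = sum / n = 160 / 7 = 22.8571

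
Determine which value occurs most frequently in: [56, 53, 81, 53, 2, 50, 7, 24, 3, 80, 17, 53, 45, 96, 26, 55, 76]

53

Step 1: Count the frequency of each value:
  2: appears 1 time(s)
  3: appears 1 time(s)
  7: appears 1 time(s)
  17: appears 1 time(s)
  24: appears 1 time(s)
  26: appears 1 time(s)
  45: appears 1 time(s)
  50: appears 1 time(s)
  53: appears 3 time(s)
  55: appears 1 time(s)
  56: appears 1 time(s)
  76: appears 1 time(s)
  80: appears 1 time(s)
  81: appears 1 time(s)
  96: appears 1 time(s)
Step 2: The value 53 appears most frequently (3 times).
Step 3: Mode = 53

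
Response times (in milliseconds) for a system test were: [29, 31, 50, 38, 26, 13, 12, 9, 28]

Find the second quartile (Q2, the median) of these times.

28

Step 1: Sort the data: [9, 12, 13, 26, 28, 29, 31, 38, 50]
Step 2: n = 9
Step 3: Q2 is the median. Since n is odd, it is the middle value at position 5: 28
Step 4: Q2 = 28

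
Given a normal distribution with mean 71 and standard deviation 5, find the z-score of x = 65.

-1.2

Step 1: Recall the z-score formula: z = (x - mu) / sigma
Step 2: Substitute values: z = (65 - 71) / 5
Step 3: z = -6 / 5 = -1.2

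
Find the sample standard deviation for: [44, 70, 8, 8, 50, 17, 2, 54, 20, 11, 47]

23.33

Step 1: Compute the mean: 30.0909
Step 2: Sum of squared deviations from the mean: 5442.9091
Step 3: Sample variance = 5442.9091 / 10 = 544.2909
Step 4: Standard deviation = sqrt(544.2909) = 23.33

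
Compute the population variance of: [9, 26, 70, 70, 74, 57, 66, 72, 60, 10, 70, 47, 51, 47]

462.9235

Step 1: Compute the mean: (9 + 26 + 70 + 70 + 74 + 57 + 66 + 72 + 60 + 10 + 70 + 47 + 51 + 47) / 14 = 52.0714
Step 2: Compute squared deviations from the mean:
  (9 - 52.0714)^2 = 1855.148
  (26 - 52.0714)^2 = 679.7194
  (70 - 52.0714)^2 = 321.4337
  (70 - 52.0714)^2 = 321.4337
  (74 - 52.0714)^2 = 480.8622
  (57 - 52.0714)^2 = 24.2908
  (66 - 52.0714)^2 = 194.0051
  (72 - 52.0714)^2 = 397.148
  (60 - 52.0714)^2 = 62.8622
  (10 - 52.0714)^2 = 1770.0051
  (70 - 52.0714)^2 = 321.4337
  (47 - 52.0714)^2 = 25.7194
  (51 - 52.0714)^2 = 1.148
  (47 - 52.0714)^2 = 25.7194
Step 3: Sum of squared deviations = 6480.9286
Step 4: Population variance = 6480.9286 / 14 = 462.9235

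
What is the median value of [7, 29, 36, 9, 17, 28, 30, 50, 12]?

28

Step 1: Sort the data in ascending order: [7, 9, 12, 17, 28, 29, 30, 36, 50]
Step 2: The number of values is n = 9.
Step 3: Since n is odd, the median is the middle value at position 5: 28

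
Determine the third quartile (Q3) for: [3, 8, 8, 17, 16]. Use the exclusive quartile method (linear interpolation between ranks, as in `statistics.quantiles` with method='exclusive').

16.5

Step 1: Sort the data: [3, 8, 8, 16, 17]
Step 2: n = 5
Step 3: Using the exclusive quartile method:
  Q1 = 5.5
  Q2 (median) = 8
  Q3 = 16.5
  IQR = Q3 - Q1 = 16.5 - 5.5 = 11
Step 4: Q3 = 16.5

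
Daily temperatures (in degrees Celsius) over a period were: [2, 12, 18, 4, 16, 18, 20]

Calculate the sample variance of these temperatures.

51.8095

Step 1: Compute the mean: (2 + 12 + 18 + 4 + 16 + 18 + 20) / 7 = 12.8571
Step 2: Compute squared deviations from the mean:
  (2 - 12.8571)^2 = 117.8776
  (12 - 12.8571)^2 = 0.7347
  (18 - 12.8571)^2 = 26.449
  (4 - 12.8571)^2 = 78.449
  (16 - 12.8571)^2 = 9.8776
  (18 - 12.8571)^2 = 26.449
  (20 - 12.8571)^2 = 51.0204
Step 3: Sum of squared deviations = 310.8571
Step 4: Sample variance = 310.8571 / 6 = 51.8095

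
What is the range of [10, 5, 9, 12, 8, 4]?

8

Step 1: Identify the maximum value: max = 12
Step 2: Identify the minimum value: min = 4
Step 3: Range = max - min = 12 - 4 = 8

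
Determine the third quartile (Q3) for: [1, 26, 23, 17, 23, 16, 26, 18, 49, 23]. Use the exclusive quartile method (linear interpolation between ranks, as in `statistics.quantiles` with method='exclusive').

26

Step 1: Sort the data: [1, 16, 17, 18, 23, 23, 23, 26, 26, 49]
Step 2: n = 10
Step 3: Using the exclusive quartile method:
  Q1 = 16.75
  Q2 (median) = 23
  Q3 = 26
  IQR = Q3 - Q1 = 26 - 16.75 = 9.25
Step 4: Q3 = 26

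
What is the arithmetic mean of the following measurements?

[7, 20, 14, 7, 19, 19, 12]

14

Step 1: Sum all values: 7 + 20 + 14 + 7 + 19 + 19 + 12 = 98
Step 2: Count the number of values: n = 7
Step 3: Mean = sum / n = 98 / 7 = 14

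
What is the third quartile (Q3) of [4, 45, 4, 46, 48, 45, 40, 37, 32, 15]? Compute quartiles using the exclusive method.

45.25

Step 1: Sort the data: [4, 4, 15, 32, 37, 40, 45, 45, 46, 48]
Step 2: n = 10
Step 3: Using the exclusive quartile method:
  Q1 = 12.25
  Q2 (median) = 38.5
  Q3 = 45.25
  IQR = Q3 - Q1 = 45.25 - 12.25 = 33
Step 4: Q3 = 45.25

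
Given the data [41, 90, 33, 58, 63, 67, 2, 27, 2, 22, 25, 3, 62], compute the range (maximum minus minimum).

88

Step 1: Identify the maximum value: max = 90
Step 2: Identify the minimum value: min = 2
Step 3: Range = max - min = 90 - 2 = 88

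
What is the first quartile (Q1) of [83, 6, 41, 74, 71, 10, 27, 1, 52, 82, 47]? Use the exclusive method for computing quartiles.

10

Step 1: Sort the data: [1, 6, 10, 27, 41, 47, 52, 71, 74, 82, 83]
Step 2: n = 11
Step 3: Using the exclusive quartile method:
  Q1 = 10
  Q2 (median) = 47
  Q3 = 74
  IQR = Q3 - Q1 = 74 - 10 = 64
Step 4: Q1 = 10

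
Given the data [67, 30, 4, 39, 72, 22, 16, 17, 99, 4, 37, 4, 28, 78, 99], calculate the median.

30

Step 1: Sort the data in ascending order: [4, 4, 4, 16, 17, 22, 28, 30, 37, 39, 67, 72, 78, 99, 99]
Step 2: The number of values is n = 15.
Step 3: Since n is odd, the median is the middle value at position 8: 30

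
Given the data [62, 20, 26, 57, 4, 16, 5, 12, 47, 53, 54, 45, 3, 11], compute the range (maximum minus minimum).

59

Step 1: Identify the maximum value: max = 62
Step 2: Identify the minimum value: min = 3
Step 3: Range = max - min = 62 - 3 = 59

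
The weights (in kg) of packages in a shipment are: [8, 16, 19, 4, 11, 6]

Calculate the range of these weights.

15

Step 1: Identify the maximum value: max = 19
Step 2: Identify the minimum value: min = 4
Step 3: Range = max - min = 19 - 4 = 15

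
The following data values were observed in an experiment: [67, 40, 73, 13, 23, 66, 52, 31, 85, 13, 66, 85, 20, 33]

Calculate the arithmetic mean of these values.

47.6429

Step 1: Sum all values: 67 + 40 + 73 + 13 + 23 + 66 + 52 + 31 + 85 + 13 + 66 + 85 + 20 + 33 = 667
Step 2: Count the number of values: n = 14
Step 3: Mean = sum / n = 667 / 14 = 47.6429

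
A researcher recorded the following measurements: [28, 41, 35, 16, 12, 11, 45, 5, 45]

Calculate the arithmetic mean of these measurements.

26.4444

Step 1: Sum all values: 28 + 41 + 35 + 16 + 12 + 11 + 45 + 5 + 45 = 238
Step 2: Count the number of values: n = 9
Step 3: Mean = sum / n = 238 / 9 = 26.4444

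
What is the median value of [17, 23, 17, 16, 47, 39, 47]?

23

Step 1: Sort the data in ascending order: [16, 17, 17, 23, 39, 47, 47]
Step 2: The number of values is n = 7.
Step 3: Since n is odd, the median is the middle value at position 4: 23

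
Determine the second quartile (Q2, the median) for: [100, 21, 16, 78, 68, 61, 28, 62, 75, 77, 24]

62

Step 1: Sort the data: [16, 21, 24, 28, 61, 62, 68, 75, 77, 78, 100]
Step 2: n = 11
Step 3: Q2 is the median. Since n is odd, it is the middle value at position 6: 62
Step 4: Q2 = 62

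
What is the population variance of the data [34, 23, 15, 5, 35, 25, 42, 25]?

121.5

Step 1: Compute the mean: (34 + 23 + 15 + 5 + 35 + 25 + 42 + 25) / 8 = 25.5
Step 2: Compute squared deviations from the mean:
  (34 - 25.5)^2 = 72.25
  (23 - 25.5)^2 = 6.25
  (15 - 25.5)^2 = 110.25
  (5 - 25.5)^2 = 420.25
  (35 - 25.5)^2 = 90.25
  (25 - 25.5)^2 = 0.25
  (42 - 25.5)^2 = 272.25
  (25 - 25.5)^2 = 0.25
Step 3: Sum of squared deviations = 972
Step 4: Population variance = 972 / 8 = 121.5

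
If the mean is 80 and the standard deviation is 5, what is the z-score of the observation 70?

-2

Step 1: Recall the z-score formula: z = (x - mu) / sigma
Step 2: Substitute values: z = (70 - 80) / 5
Step 3: z = -10 / 5 = -2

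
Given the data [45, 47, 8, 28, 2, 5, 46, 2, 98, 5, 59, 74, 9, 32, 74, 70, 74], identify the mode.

74

Step 1: Count the frequency of each value:
  2: appears 2 time(s)
  5: appears 2 time(s)
  8: appears 1 time(s)
  9: appears 1 time(s)
  28: appears 1 time(s)
  32: appears 1 time(s)
  45: appears 1 time(s)
  46: appears 1 time(s)
  47: appears 1 time(s)
  59: appears 1 time(s)
  70: appears 1 time(s)
  74: appears 3 time(s)
  98: appears 1 time(s)
Step 2: The value 74 appears most frequently (3 times).
Step 3: Mode = 74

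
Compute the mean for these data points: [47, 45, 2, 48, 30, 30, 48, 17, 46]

34.7778

Step 1: Sum all values: 47 + 45 + 2 + 48 + 30 + 30 + 48 + 17 + 46 = 313
Step 2: Count the number of values: n = 9
Step 3: Mean = sum / n = 313 / 9 = 34.7778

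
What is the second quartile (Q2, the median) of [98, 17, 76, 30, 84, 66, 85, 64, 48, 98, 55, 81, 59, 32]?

65

Step 1: Sort the data: [17, 30, 32, 48, 55, 59, 64, 66, 76, 81, 84, 85, 98, 98]
Step 2: n = 14
Step 3: Q2 is the median. Since n is even, it is the average of the values at positions 7 and 8:
  Q2 = (64 + 66) / 2 = 65
Step 4: Q2 = 65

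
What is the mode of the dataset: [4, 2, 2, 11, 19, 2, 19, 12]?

2

Step 1: Count the frequency of each value:
  2: appears 3 time(s)
  4: appears 1 time(s)
  11: appears 1 time(s)
  12: appears 1 time(s)
  19: appears 2 time(s)
Step 2: The value 2 appears most frequently (3 times).
Step 3: Mode = 2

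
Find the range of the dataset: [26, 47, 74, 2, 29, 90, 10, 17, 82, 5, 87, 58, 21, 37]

88

Step 1: Identify the maximum value: max = 90
Step 2: Identify the minimum value: min = 2
Step 3: Range = max - min = 90 - 2 = 88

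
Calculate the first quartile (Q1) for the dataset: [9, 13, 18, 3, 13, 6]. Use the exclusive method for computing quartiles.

5.25

Step 1: Sort the data: [3, 6, 9, 13, 13, 18]
Step 2: n = 6
Step 3: Using the exclusive quartile method:
  Q1 = 5.25
  Q2 (median) = 11
  Q3 = 14.25
  IQR = Q3 - Q1 = 14.25 - 5.25 = 9
Step 4: Q1 = 5.25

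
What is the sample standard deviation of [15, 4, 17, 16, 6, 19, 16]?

5.8228

Step 1: Compute the mean: 13.2857
Step 2: Sum of squared deviations from the mean: 203.4286
Step 3: Sample variance = 203.4286 / 6 = 33.9048
Step 4: Standard deviation = sqrt(33.9048) = 5.8228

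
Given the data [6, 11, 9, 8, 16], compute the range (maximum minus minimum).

10

Step 1: Identify the maximum value: max = 16
Step 2: Identify the minimum value: min = 6
Step 3: Range = max - min = 16 - 6 = 10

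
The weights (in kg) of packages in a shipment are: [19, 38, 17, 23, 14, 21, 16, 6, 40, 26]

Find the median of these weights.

20

Step 1: Sort the data in ascending order: [6, 14, 16, 17, 19, 21, 23, 26, 38, 40]
Step 2: The number of values is n = 10.
Step 3: Since n is even, the median is the average of positions 5 and 6:
  Median = (19 + 21) / 2 = 20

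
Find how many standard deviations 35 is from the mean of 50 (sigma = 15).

-1

Step 1: Recall the z-score formula: z = (x - mu) / sigma
Step 2: Substitute values: z = (35 - 50) / 15
Step 3: z = -15 / 15 = -1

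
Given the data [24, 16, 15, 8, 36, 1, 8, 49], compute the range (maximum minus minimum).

48

Step 1: Identify the maximum value: max = 49
Step 2: Identify the minimum value: min = 1
Step 3: Range = max - min = 49 - 1 = 48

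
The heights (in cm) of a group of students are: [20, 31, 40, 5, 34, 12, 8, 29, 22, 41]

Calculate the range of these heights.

36

Step 1: Identify the maximum value: max = 41
Step 2: Identify the minimum value: min = 5
Step 3: Range = max - min = 41 - 5 = 36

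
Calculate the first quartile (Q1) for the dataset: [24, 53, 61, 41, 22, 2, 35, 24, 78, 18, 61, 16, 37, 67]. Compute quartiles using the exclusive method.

21

Step 1: Sort the data: [2, 16, 18, 22, 24, 24, 35, 37, 41, 53, 61, 61, 67, 78]
Step 2: n = 14
Step 3: Using the exclusive quartile method:
  Q1 = 21
  Q2 (median) = 36
  Q3 = 61
  IQR = Q3 - Q1 = 61 - 21 = 40
Step 4: Q1 = 21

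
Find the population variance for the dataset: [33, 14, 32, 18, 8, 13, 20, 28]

75.6875

Step 1: Compute the mean: (33 + 14 + 32 + 18 + 8 + 13 + 20 + 28) / 8 = 20.75
Step 2: Compute squared deviations from the mean:
  (33 - 20.75)^2 = 150.0625
  (14 - 20.75)^2 = 45.5625
  (32 - 20.75)^2 = 126.5625
  (18 - 20.75)^2 = 7.5625
  (8 - 20.75)^2 = 162.5625
  (13 - 20.75)^2 = 60.0625
  (20 - 20.75)^2 = 0.5625
  (28 - 20.75)^2 = 52.5625
Step 3: Sum of squared deviations = 605.5
Step 4: Population variance = 605.5 / 8 = 75.6875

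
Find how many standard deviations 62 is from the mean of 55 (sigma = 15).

0.4667

Step 1: Recall the z-score formula: z = (x - mu) / sigma
Step 2: Substitute values: z = (62 - 55) / 15
Step 3: z = 7 / 15 = 0.4667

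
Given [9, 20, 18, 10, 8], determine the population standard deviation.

4.98

Step 1: Compute the mean: 13
Step 2: Sum of squared deviations from the mean: 124
Step 3: Population variance = 124 / 5 = 24.8
Step 4: Standard deviation = sqrt(24.8) = 4.98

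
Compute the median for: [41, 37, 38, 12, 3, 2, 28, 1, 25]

25

Step 1: Sort the data in ascending order: [1, 2, 3, 12, 25, 28, 37, 38, 41]
Step 2: The number of values is n = 9.
Step 3: Since n is odd, the median is the middle value at position 5: 25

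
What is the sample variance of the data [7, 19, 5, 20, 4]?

61.5

Step 1: Compute the mean: (7 + 19 + 5 + 20 + 4) / 5 = 11
Step 2: Compute squared deviations from the mean:
  (7 - 11)^2 = 16
  (19 - 11)^2 = 64
  (5 - 11)^2 = 36
  (20 - 11)^2 = 81
  (4 - 11)^2 = 49
Step 3: Sum of squared deviations = 246
Step 4: Sample variance = 246 / 4 = 61.5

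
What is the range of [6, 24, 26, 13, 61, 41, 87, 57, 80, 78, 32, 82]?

81

Step 1: Identify the maximum value: max = 87
Step 2: Identify the minimum value: min = 6
Step 3: Range = max - min = 87 - 6 = 81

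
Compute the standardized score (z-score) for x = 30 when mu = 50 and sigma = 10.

-2

Step 1: Recall the z-score formula: z = (x - mu) / sigma
Step 2: Substitute values: z = (30 - 50) / 10
Step 3: z = -20 / 10 = -2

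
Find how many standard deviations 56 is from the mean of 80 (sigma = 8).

-3

Step 1: Recall the z-score formula: z = (x - mu) / sigma
Step 2: Substitute values: z = (56 - 80) / 8
Step 3: z = -24 / 8 = -3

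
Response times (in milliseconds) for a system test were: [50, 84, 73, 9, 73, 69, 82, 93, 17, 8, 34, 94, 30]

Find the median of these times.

69

Step 1: Sort the data in ascending order: [8, 9, 17, 30, 34, 50, 69, 73, 73, 82, 84, 93, 94]
Step 2: The number of values is n = 13.
Step 3: Since n is odd, the median is the middle value at position 7: 69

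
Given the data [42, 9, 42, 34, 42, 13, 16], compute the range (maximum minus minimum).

33

Step 1: Identify the maximum value: max = 42
Step 2: Identify the minimum value: min = 9
Step 3: Range = max - min = 42 - 9 = 33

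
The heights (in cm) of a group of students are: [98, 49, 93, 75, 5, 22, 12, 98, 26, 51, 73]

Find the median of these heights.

51

Step 1: Sort the data in ascending order: [5, 12, 22, 26, 49, 51, 73, 75, 93, 98, 98]
Step 2: The number of values is n = 11.
Step 3: Since n is odd, the median is the middle value at position 6: 51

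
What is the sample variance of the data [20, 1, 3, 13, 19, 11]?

62.5667

Step 1: Compute the mean: (20 + 1 + 3 + 13 + 19 + 11) / 6 = 11.1667
Step 2: Compute squared deviations from the mean:
  (20 - 11.1667)^2 = 78.0278
  (1 - 11.1667)^2 = 103.3611
  (3 - 11.1667)^2 = 66.6944
  (13 - 11.1667)^2 = 3.3611
  (19 - 11.1667)^2 = 61.3611
  (11 - 11.1667)^2 = 0.0278
Step 3: Sum of squared deviations = 312.8333
Step 4: Sample variance = 312.8333 / 5 = 62.5667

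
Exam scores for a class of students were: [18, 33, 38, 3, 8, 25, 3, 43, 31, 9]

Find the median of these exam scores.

21.5

Step 1: Sort the data in ascending order: [3, 3, 8, 9, 18, 25, 31, 33, 38, 43]
Step 2: The number of values is n = 10.
Step 3: Since n is even, the median is the average of positions 5 and 6:
  Median = (18 + 25) / 2 = 21.5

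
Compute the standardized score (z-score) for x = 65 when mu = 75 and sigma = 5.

-2

Step 1: Recall the z-score formula: z = (x - mu) / sigma
Step 2: Substitute values: z = (65 - 75) / 5
Step 3: z = -10 / 5 = -2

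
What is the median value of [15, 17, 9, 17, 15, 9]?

15

Step 1: Sort the data in ascending order: [9, 9, 15, 15, 17, 17]
Step 2: The number of values is n = 6.
Step 3: Since n is even, the median is the average of positions 3 and 4:
  Median = (15 + 15) / 2 = 15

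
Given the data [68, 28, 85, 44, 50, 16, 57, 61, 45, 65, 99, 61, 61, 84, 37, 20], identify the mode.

61

Step 1: Count the frequency of each value:
  16: appears 1 time(s)
  20: appears 1 time(s)
  28: appears 1 time(s)
  37: appears 1 time(s)
  44: appears 1 time(s)
  45: appears 1 time(s)
  50: appears 1 time(s)
  57: appears 1 time(s)
  61: appears 3 time(s)
  65: appears 1 time(s)
  68: appears 1 time(s)
  84: appears 1 time(s)
  85: appears 1 time(s)
  99: appears 1 time(s)
Step 2: The value 61 appears most frequently (3 times).
Step 3: Mode = 61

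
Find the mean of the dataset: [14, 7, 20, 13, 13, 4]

11.8333

Step 1: Sum all values: 14 + 7 + 20 + 13 + 13 + 4 = 71
Step 2: Count the number of values: n = 6
Step 3: Mean = sum / n = 71 / 6 = 11.8333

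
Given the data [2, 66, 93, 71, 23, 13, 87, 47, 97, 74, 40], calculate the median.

66

Step 1: Sort the data in ascending order: [2, 13, 23, 40, 47, 66, 71, 74, 87, 93, 97]
Step 2: The number of values is n = 11.
Step 3: Since n is odd, the median is the middle value at position 6: 66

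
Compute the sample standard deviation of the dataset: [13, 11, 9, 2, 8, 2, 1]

4.8599

Step 1: Compute the mean: 6.5714
Step 2: Sum of squared deviations from the mean: 141.7143
Step 3: Sample variance = 141.7143 / 6 = 23.619
Step 4: Standard deviation = sqrt(23.619) = 4.8599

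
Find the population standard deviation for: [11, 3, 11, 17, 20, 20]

6.0461

Step 1: Compute the mean: 13.6667
Step 2: Sum of squared deviations from the mean: 219.3333
Step 3: Population variance = 219.3333 / 6 = 36.5556
Step 4: Standard deviation = sqrt(36.5556) = 6.0461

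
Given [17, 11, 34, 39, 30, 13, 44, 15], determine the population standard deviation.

12.072

Step 1: Compute the mean: 25.375
Step 2: Sum of squared deviations from the mean: 1165.875
Step 3: Population variance = 1165.875 / 8 = 145.7344
Step 4: Standard deviation = sqrt(145.7344) = 12.072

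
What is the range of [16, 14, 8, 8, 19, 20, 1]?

19

Step 1: Identify the maximum value: max = 20
Step 2: Identify the minimum value: min = 1
Step 3: Range = max - min = 20 - 1 = 19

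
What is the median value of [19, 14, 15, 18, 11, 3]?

14.5

Step 1: Sort the data in ascending order: [3, 11, 14, 15, 18, 19]
Step 2: The number of values is n = 6.
Step 3: Since n is even, the median is the average of positions 3 and 4:
  Median = (14 + 15) / 2 = 14.5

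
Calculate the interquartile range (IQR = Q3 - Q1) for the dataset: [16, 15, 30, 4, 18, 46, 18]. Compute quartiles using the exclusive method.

15

Step 1: Sort the data: [4, 15, 16, 18, 18, 30, 46]
Step 2: n = 7
Step 3: Using the exclusive quartile method:
  Q1 = 15
  Q2 (median) = 18
  Q3 = 30
  IQR = Q3 - Q1 = 30 - 15 = 15
Step 4: IQR = 15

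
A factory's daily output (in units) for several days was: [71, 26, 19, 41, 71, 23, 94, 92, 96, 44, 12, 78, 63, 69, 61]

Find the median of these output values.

63

Step 1: Sort the data in ascending order: [12, 19, 23, 26, 41, 44, 61, 63, 69, 71, 71, 78, 92, 94, 96]
Step 2: The number of values is n = 15.
Step 3: Since n is odd, the median is the middle value at position 8: 63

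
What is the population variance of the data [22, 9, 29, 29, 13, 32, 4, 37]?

124.6094

Step 1: Compute the mean: (22 + 9 + 29 + 29 + 13 + 32 + 4 + 37) / 8 = 21.875
Step 2: Compute squared deviations from the mean:
  (22 - 21.875)^2 = 0.0156
  (9 - 21.875)^2 = 165.7656
  (29 - 21.875)^2 = 50.7656
  (29 - 21.875)^2 = 50.7656
  (13 - 21.875)^2 = 78.7656
  (32 - 21.875)^2 = 102.5156
  (4 - 21.875)^2 = 319.5156
  (37 - 21.875)^2 = 228.7656
Step 3: Sum of squared deviations = 996.875
Step 4: Population variance = 996.875 / 8 = 124.6094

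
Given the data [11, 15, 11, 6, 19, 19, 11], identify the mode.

11

Step 1: Count the frequency of each value:
  6: appears 1 time(s)
  11: appears 3 time(s)
  15: appears 1 time(s)
  19: appears 2 time(s)
Step 2: The value 11 appears most frequently (3 times).
Step 3: Mode = 11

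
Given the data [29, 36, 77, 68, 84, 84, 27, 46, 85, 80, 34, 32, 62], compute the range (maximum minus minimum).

58

Step 1: Identify the maximum value: max = 85
Step 2: Identify the minimum value: min = 27
Step 3: Range = max - min = 85 - 27 = 58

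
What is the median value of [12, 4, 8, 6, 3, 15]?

7

Step 1: Sort the data in ascending order: [3, 4, 6, 8, 12, 15]
Step 2: The number of values is n = 6.
Step 3: Since n is even, the median is the average of positions 3 and 4:
  Median = (6 + 8) / 2 = 7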